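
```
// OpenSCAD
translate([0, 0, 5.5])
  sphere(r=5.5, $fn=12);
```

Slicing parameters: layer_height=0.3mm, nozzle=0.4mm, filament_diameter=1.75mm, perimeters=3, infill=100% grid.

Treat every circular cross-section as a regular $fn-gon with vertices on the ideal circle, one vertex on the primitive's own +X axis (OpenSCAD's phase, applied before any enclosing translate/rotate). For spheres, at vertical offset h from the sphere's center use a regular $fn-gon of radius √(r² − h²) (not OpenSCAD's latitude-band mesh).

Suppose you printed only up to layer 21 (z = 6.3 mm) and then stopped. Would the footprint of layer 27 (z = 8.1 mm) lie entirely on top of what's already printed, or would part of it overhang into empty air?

entirely on top

Compare the two slices. At z = 6.3: the r=5.5 sphere slices to a regular 12-gon of circumradius 5.442 (√(r²−h²) with h=0.8 from center) (area = (12/2)·5.442²·sin(360°/12) = 88.83 mm²). At z = 8.1: the r=5.5 sphere slices to a regular 12-gon of circumradius 4.847 (√(r²−h²) with h=2.6 from center) (area = (12/2)·4.847²·sin(360°/12) = 70.47 mm²). Checking containment: the cross-section at z = 8.1 is a subset of the cross-section at z = 6.3.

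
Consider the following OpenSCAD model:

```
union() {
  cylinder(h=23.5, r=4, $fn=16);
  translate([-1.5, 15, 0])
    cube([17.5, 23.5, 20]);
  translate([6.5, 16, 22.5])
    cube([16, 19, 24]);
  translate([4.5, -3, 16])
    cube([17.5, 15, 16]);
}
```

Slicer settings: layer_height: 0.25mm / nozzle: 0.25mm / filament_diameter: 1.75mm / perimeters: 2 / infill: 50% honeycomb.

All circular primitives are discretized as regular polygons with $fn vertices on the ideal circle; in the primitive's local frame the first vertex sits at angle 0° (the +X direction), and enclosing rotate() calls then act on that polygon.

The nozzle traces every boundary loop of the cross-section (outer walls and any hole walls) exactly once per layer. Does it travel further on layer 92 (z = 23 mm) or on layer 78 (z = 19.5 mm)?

Layer 92 (z = 23): the cylinder: section is a regular 16-gon, circumradius r=4 (perimeter = 2·16·4.000·sin(180°/16) = 24.97 mm); the cube at (-1.5, 15) does not reach this height (z outside [0, 20]); the 16×19 cube at (6.5, 16) contributes its full rectangle (perimeter 70.00 mm); the 17.5×15 cube at (4.5, -3) contributes its full rectangle (perimeter 65.00 mm); Merging all regions: the 3 present regions are separate (no shared area or edge), so areas and boundary lengths simply add and each stays a separate island — boundary = 159.97 mm. So its perimeter = 159.97 mm. Layer 78 (z = 19.5): the r=4 cylinder gives a regular 16-gon of circumradius 4 (constant along its height) (perimeter = 2·16·4.000·sin(180°/16) = 24.97 mm); the cube at (-1.5, 15) is present — its section is the full 17.5×23.5 rectangle (perimeter 82.00 mm); the cube at (6.5, 16) does not reach this height (z outside [22.5, 46.5]); the 17.5×15 cube at (4.5, -3) contributes its full rectangle (perimeter 65.00 mm); Combining (union): the 3 present regions are separate (no shared area or edge), so areas and boundary lengths simply add and each stays a separate island — boundary = 171.97 mm. So its perimeter = 171.97 mm. Layer 78 is larger (171.97 vs 159.97 mm).

layer 78 (z = 19.5 mm)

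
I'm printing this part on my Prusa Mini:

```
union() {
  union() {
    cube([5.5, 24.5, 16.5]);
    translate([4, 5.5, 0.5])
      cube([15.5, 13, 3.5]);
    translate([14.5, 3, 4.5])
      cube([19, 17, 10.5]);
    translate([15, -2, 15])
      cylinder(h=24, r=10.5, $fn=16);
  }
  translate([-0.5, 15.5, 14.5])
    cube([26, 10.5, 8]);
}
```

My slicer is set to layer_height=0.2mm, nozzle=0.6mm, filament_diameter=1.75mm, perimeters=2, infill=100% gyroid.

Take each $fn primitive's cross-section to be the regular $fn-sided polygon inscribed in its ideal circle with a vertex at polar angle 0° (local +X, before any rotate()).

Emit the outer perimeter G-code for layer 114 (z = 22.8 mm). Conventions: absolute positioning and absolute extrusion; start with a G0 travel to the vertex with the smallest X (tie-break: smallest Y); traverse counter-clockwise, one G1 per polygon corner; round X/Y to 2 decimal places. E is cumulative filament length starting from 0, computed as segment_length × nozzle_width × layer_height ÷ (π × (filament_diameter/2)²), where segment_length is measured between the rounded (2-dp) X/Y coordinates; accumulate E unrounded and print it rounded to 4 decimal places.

G0 X4.50 Y-2.00 Z22.80
G1 X5.30 Y-6.02 E0.2045
G1 X7.58 Y-9.42 E0.4087
G1 X10.98 Y-11.70 E0.6130
G1 X15.00 Y-12.50 E0.8175
G1 X19.02 Y-11.70 E1.0219
G1 X22.42 Y-9.42 E1.2262
G1 X24.70 Y-6.02 E1.4304
G1 X25.50 Y-2.00 E1.6349
G1 X24.70 Y2.02 E1.8394
G1 X22.42 Y5.42 E2.0436
G1 X19.02 Y7.70 E2.2479
G1 X15.00 Y8.50 E2.4524
G1 X10.98 Y7.70 E2.6569
G1 X7.58 Y5.42 E2.8611
G1 X5.30 Y2.02 E3.0653
G1 X4.50 Y-2.00 E3.2698

At z = 22.8 mm: the cube does not reach this height (z outside [0, 16.5]); the cube at (4, 5.5) is not intersected at this z (z outside [0.5, 4]); the cube at (14.5, 3) is not intersected at this z (z outside [4.5, 15]); the cylinder at (15, -2): section is a regular 16-gon, circumradius r=10.5; Taking the union: only the r=10.5 cylinder at (15, -2) is present, so the union is just that shape — 1 connected region; the cube at (-0.5, 15.5) is absent (z outside [14.5, 22.5]); Combining (union): only that combined region is present, so the union is just that shape — 1 connected region. The outline is a single polygon with 16 vertices. Extrusion per mm of travel: 0.6 × 0.2 / (π × 0.875²) = 0.049890. Accumulating E over each segment gives final E = 3.2698.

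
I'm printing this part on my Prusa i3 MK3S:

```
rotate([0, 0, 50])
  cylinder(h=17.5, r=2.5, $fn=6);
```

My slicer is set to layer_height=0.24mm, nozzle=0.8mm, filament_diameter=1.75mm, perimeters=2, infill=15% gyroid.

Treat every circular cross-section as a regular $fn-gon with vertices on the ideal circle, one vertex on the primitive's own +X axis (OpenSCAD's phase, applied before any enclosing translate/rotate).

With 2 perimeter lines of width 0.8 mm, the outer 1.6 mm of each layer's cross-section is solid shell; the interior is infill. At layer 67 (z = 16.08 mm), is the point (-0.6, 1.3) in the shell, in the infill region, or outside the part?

shell

At z = 16.08 mm: the r=2.5 cylinder gives a regular 6-gon of circumradius 2.5 (constant along its height); (rotated 50° about Z; rotation is an isometry so areas/perimeters/island counts are preserved). Overall, the cross-section is a single solid region. Undo the 50° rotation: the query point maps to (0.610, 1.295) in the un-rotated model frame. The nearest boundary edge runs (1.25, 2.17)→(-1.25, 2.17); distance from the point to it = 0.87 mm. The point is inside the cross-section, 0.87 mm from the nearest boundary — within the 1.6 mm shell band (2 × 0.8).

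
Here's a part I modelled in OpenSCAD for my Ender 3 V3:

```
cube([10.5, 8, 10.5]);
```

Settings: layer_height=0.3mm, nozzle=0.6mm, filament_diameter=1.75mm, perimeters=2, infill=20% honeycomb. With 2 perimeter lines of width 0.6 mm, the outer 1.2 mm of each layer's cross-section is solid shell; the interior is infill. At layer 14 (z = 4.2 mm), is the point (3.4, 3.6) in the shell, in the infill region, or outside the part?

infill

At z = 4.2 mm: the 10.5×8 cube contributes its full rectangle. Overall, the cross-section is a single solid region. The nearest boundary edge runs (0.00, 8.00)→(0.00, 0.00); distance from the point to it = 3.40 mm. The point is inside the cross-section and 3.40 mm from the nearest boundary — more than the 1.2 mm shell width (2 × 0.6), so it's in the infill interior.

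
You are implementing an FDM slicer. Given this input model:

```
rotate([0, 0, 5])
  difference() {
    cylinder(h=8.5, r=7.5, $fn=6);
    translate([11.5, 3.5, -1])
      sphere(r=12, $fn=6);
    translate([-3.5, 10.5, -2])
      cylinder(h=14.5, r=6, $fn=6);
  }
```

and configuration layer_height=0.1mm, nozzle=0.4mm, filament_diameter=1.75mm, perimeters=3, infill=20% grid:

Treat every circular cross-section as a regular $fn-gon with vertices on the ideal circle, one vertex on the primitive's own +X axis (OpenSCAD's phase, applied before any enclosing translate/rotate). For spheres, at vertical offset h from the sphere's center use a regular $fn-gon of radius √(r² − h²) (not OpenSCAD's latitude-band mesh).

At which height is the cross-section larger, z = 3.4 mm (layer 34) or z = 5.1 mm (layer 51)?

Layer 34 (z = 3.4): the cylinder: section is a regular 6-gon, circumradius r=7.5 (area = (6/2)·7.500²·sin(360°/6) = 146.14 mm²); the r=12 sphere at (11.5, 3.5) slices to a regular 6-gon of circumradius 11.164 (√(r²−h²) with h=4.4 from center) (area = (6/2)·11.164²·sin(360°/6) = 323.82 mm²); the r=6 cylinder at (-3.5, 10.5) contributes a regular 6-gon of circumradius 6 (area = (6/2)·6.000²·sin(360°/6) = 93.53 mm²); After the difference (first − rest): starting from the r=7.5 cylinder (146.14 mm²), the r=12 sphere at (11.5, 3.5) partially overlaps it — only the 39.68 mm² overlap (of its 323.82 mm²) is removed, clipping the outline; the r=6 cylinder at (-3.5, 10.5) partially overlaps it — only the 4.69 mm² overlap (of its 93.53 mm²) is removed, clipping the outline — area = 101.77 mm²; (rotated 5° about Z; rotation is an isometry so areas/perimeters/island counts are preserved). So its area = 101.77 mm². Layer 51 (z = 5.1): the r=7.5 cylinder gives a regular 6-gon of circumradius 7.5 (constant along its height) (area = (6/2)·7.500²·sin(360°/6) = 146.14 mm²); the r=12 sphere at (11.5, 3.5) contributes a regular 6-gon of circumradius √(12²−6.1²) = 10.334 (area = (6/2)·10.334²·sin(360°/6) = 277.45 mm²); the r=6 cylinder at (-3.5, 10.5) gives a regular 6-gon of circumradius 6 (constant along its height) (area = (6/2)·6.000²·sin(360°/6) = 93.53 mm²); Subtracting the remaining from the first: starting from the r=7.5 cylinder (146.14 mm²), the r=12 sphere at (11.5, 3.5) partially overlaps it — only the 30.89 mm² overlap (of its 277.45 mm²) is removed, clipping the outline; the r=6 cylinder at (-3.5, 10.5) partially overlaps it — only the 4.69 mm² overlap (of its 93.53 mm²) is removed, clipping the outline — area = 110.56 mm²; (whole slice rotated 5° about Z — lengths, areas and connectivity unchanged). So its area = 110.56 mm². Layer 51 is larger (110.56 vs 101.77 mm²).

layer 51 (z = 5.1 mm)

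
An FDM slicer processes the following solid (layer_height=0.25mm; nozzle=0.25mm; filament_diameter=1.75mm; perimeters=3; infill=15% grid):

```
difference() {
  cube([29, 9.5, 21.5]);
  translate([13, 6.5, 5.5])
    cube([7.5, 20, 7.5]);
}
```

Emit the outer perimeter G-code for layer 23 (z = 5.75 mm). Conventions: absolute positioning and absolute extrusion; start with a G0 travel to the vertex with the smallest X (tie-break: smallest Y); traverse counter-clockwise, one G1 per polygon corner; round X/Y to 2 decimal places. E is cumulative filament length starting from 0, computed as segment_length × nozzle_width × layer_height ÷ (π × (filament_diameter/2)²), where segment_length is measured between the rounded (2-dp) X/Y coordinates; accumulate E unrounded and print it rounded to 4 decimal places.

At z = 5.75 mm: the cube is present — its section is the full 29×9.5 rectangle; the cube at (13, 6.5) is present — its section is the full 7.5×20 rectangle; Taking the first minus the rest: starting from the 29×9.5 cube, the 7.5×20 cube at (13, 6.5) partially overlaps it — only the 22.50 mm² overlap (of its 150.00 mm²) is removed, clipping the outline — 1 connected region. The outline is a single polygon with 8 vertices. Extrusion per mm of travel: 0.25 × 0.25 / (π × 0.875²) = 0.025984. Accumulating E over each segment gives final E = 2.1567.

G0 X0.00 Y0.00 Z5.75
G1 X29.00 Y0.00 E0.7535
G1 X29.00 Y9.50 E1.0004
G1 X20.50 Y9.50 E1.2213
G1 X20.50 Y6.50 E1.2992
G1 X13.00 Y6.50 E1.4941
G1 X13.00 Y9.50 E1.5721
G1 X0.00 Y9.50 E1.9099
G1 X0.00 Y0.00 E2.1567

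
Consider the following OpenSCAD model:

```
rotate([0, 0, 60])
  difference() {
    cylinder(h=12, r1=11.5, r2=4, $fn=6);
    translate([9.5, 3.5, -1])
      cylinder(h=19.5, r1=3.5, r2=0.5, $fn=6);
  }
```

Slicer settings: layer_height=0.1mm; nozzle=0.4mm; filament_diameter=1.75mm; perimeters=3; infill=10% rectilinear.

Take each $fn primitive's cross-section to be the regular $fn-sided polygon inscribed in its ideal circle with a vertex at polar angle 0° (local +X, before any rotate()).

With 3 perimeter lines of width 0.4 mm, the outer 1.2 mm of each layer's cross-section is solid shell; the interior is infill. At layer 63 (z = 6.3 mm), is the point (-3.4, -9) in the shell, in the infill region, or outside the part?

At z = 6.3 mm: the cone contributes a regular 6-gon of circumradius 7.562 (interpolated between r1=11.5 and r2=4 at t=0.525); the cone at (9.5, 3.5): at t=0.374 of its height the radius interpolates to r₁+(r₂−r₁)t = 2.377, giving a regular 6-gon of that circumradius; After the difference (first − rest): starting from the cone, the cone at (9.5, 3.5) misses the remaining region (no effect) — 1 connected region; (whole slice rotated 60° about Z — lengths, areas and connectivity unchanged). Overall, the cross-section is a single solid region. Undo the 60° rotation: the query point maps to (-9.494, -1.556) in the un-rotated model frame. The nearest boundary edge runs (-3.78, -6.55)→(-7.56, 0.00); distance from the point to it = 2.45 mm. The point is not inside any of the regions above, so it lies outside the cross-section (2.45 mm from the nearest boundary).

outside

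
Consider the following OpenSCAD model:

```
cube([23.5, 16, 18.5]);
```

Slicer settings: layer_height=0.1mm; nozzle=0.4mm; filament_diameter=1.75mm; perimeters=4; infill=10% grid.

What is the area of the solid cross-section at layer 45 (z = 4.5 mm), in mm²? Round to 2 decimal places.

At z = 4.5 mm: the cube (footprint 23.5×16) is included at this height (area 376.00 mm²). Overall, the cross-section is a single solid region. Net area = 376.00 mm².

376.00 mm²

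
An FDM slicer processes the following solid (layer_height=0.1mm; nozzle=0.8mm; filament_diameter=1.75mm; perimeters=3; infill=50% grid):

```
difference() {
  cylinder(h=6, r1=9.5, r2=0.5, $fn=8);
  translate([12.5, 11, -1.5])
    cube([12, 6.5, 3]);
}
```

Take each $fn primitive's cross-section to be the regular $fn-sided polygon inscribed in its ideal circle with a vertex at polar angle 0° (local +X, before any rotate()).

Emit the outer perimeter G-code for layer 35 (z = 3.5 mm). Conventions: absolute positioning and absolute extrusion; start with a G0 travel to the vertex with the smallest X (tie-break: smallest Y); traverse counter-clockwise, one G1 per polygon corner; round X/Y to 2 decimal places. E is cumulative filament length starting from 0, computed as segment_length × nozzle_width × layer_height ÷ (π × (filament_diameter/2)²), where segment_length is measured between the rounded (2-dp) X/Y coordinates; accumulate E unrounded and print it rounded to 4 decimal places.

G0 X-4.25 Y0.00 Z3.50
G1 X-3.01 Y-3.01 E0.1083
G1 X0.00 Y-4.25 E0.2166
G1 X3.01 Y-3.01 E0.3248
G1 X4.25 Y0.00 E0.4331
G1 X3.01 Y3.01 E0.5414
G1 X0.00 Y4.25 E0.6497
G1 X-3.01 Y3.01 E0.7579
G1 X-4.25 Y0.00 E0.8662

At z = 3.5 mm: the cone: at t=0.583 of its height the radius interpolates to r₁+(r₂−r₁)t = 4.250, giving a regular 8-gon of that circumradius; the cube at (12.5, 11) is not intersected at this z (z outside [-1.5, 1.5]); After the difference (first − rest): none of the subtracted shapes is present at this height, so the cone is unchanged — 1 connected region. The outline is a single polygon with 8 vertices. Extrusion per mm of travel: 0.8 × 0.1 / (π × 0.875²) = 0.033260. Accumulating E over each segment gives final E = 0.8662.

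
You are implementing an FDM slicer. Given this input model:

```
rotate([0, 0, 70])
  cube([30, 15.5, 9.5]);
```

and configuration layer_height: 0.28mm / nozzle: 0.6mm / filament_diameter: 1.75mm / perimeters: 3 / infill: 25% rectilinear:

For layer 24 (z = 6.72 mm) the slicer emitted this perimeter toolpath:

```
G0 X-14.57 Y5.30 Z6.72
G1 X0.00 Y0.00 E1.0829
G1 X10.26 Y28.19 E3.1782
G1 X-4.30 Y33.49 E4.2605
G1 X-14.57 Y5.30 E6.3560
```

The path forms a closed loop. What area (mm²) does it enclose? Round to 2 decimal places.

464.99 mm²

Apply the shoelace formula to the sequence of (X, Y) vertices; enclosed area = 464.99 mm².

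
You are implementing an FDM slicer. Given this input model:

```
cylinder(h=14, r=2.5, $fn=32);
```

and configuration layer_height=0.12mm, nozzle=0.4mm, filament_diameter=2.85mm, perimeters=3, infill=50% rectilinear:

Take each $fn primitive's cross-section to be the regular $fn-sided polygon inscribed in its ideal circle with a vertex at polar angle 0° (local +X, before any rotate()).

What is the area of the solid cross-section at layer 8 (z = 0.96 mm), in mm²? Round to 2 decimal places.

19.51 mm²

At z = 0.96 mm: the r=2.5 cylinder contributes a regular 32-gon of circumradius 2.5 (area = (32/2)·2.500²·sin(360°/32) = 19.51 mm²). Overall, the cross-section is a single solid region. Net area = 19.51 mm².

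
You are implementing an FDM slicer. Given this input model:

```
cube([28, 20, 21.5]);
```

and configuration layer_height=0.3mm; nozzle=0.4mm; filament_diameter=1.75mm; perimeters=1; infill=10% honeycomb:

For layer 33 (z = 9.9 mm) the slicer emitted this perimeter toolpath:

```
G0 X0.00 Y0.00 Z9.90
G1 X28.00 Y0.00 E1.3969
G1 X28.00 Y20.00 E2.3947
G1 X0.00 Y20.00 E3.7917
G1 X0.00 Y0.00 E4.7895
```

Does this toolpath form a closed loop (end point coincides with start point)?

Start point (G0): (0.00, 0.00). End point (last G1): the path returns to the start — closed.

yes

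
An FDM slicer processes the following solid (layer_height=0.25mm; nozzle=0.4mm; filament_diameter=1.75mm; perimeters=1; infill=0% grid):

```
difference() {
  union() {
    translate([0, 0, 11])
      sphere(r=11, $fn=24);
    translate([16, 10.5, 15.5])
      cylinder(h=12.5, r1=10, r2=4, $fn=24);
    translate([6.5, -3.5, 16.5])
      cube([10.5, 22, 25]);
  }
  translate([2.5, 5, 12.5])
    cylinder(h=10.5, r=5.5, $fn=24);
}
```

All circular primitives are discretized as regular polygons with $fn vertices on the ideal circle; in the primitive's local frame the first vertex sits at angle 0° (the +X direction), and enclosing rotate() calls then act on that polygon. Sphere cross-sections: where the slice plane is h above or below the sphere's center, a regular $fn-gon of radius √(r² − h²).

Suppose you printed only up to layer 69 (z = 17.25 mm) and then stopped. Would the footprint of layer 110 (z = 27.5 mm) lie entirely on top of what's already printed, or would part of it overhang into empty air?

Compare the two slices. At z = 17.25: the sphere: section is a regular 24-gon, circumradius = √(r²−h²) = √(11²−6.25²) = 9.052 (area = (24/2)·9.052²·sin(360°/24) = 254.48 mm²); the cone at (16, 10.5) contributes a regular 24-gon of circumradius 9.160 (interpolated between r1=10 and r2=4 at t=0.140) (area = (24/2)·9.160²·sin(360°/24) = 260.60 mm²); the 10.5×22 cube at (6.5, -3.5) contributes its full rectangle (area 231.00 mm²); Combining (union): the regions partially overlap — summed areas 746.08 mm² minus the doubly-counted overlap 162.78 mm² gives 583.30 mm² — area = 583.30 mm²; the r=5.5 cylinder at (2.5, 5) gives a regular 24-gon of circumradius 5.5 (constant along its height) (area = (24/2)·5.500²·sin(360°/24) = 93.95 mm²); Taking the first minus the rest: starting from that combined region (583.30 mm²), the r=5.5 cylinder at (2.5, 5) partially overlaps it — only the 80.84 mm² overlap (of its 93.95 mm²) is removed, clipping the outline — area = 502.46 mm². At z = 27.5: the sphere is not intersected at this z (|z−center|=16.500 > r=11); the cone at (16, 10.5) (r1=10→r2=4) has section circumradius 4.240 here — a regular 24-gon (area = (24/2)·4.240²·sin(360°/24) = 55.84 mm²); the cube at (6.5, -3.5) is present — its section is the full 10.5×22 rectangle (area 231.00 mm²); Merging all regions: the regions partially overlap — summed areas 286.84 mm² minus the doubly-counted overlap 36.27 mm² gives 250.57 mm² — area = 250.57 mm²; the cylinder at (2.5, 5) is absent (z outside [12.5, 23]); After the difference (first − rest): none of the subtracted shapes is present at this height, so the result so far is unchanged — area = 250.57 mm². Checking containment: at z = 27.5 the cross-section extends beyond the z = 17.25 cross-section by about 7.52 mm².

part overhangs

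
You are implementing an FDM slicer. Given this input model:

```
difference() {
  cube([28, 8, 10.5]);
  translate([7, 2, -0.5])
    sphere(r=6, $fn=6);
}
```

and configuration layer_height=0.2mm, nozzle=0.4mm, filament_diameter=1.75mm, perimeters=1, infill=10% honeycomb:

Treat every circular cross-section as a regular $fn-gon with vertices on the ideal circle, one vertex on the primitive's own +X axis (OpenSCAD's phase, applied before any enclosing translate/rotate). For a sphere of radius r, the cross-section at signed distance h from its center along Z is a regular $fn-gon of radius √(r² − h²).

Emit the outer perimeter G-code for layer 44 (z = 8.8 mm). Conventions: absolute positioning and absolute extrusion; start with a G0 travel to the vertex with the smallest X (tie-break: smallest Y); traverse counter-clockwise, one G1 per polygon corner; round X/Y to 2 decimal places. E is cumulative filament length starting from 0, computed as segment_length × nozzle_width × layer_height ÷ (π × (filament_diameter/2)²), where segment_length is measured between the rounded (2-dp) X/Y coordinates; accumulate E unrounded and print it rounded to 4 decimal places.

G0 X0.00 Y0.00 Z8.80
G1 X28.00 Y0.00 E0.9313
G1 X28.00 Y8.00 E1.1974
G1 X0.00 Y8.00 E2.1286
G1 X0.00 Y0.00 E2.3947

At z = 8.8 mm: the 28×8 cube contributes its full rectangle; the sphere at (7, 2) does not reach this height (|z−center|=9.300 > r=6); Subtracting the remaining from the first: none of the subtracted shapes is present at this height, so the 28×8 cube is unchanged — 1 connected region. The outline is a single polygon with 4 vertices. Extrusion per mm of travel: 0.4 × 0.2 / (π × 0.875²) = 0.033260. Accumulating E over each segment gives final E = 2.3947.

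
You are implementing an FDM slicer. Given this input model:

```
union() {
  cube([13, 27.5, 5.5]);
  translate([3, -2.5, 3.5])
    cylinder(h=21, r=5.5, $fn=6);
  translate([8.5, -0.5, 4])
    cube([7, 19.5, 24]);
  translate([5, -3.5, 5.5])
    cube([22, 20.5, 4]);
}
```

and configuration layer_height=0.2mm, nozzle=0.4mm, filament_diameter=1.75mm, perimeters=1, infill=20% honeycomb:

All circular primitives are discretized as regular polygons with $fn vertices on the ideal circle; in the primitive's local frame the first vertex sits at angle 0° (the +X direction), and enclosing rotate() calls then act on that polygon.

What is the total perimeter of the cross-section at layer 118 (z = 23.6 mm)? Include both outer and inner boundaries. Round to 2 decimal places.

86.00 mm

At z = 23.6 mm: the cube does not reach this height (z outside [0, 5.5]); the cylinder at (3, -2.5): section is a regular 6-gon, circumradius r=5.5 (perimeter = 2·6·5.500·sin(180°/6) = 33.00 mm); the cube at (8.5, -0.5) is present — its section is the full 7×19.5 rectangle (perimeter 53.00 mm); the cube at (5, -3.5) does not reach this height (z outside [5.5, 9.5]); Merging all regions: the 2 present regions are separate (no shared area or edge), so areas and boundary lengths simply add and each stays a separate island — boundary = 86.00 mm. Overall, the cross-section has 2 separate islands. Total boundary length (outer) = 86.00 mm.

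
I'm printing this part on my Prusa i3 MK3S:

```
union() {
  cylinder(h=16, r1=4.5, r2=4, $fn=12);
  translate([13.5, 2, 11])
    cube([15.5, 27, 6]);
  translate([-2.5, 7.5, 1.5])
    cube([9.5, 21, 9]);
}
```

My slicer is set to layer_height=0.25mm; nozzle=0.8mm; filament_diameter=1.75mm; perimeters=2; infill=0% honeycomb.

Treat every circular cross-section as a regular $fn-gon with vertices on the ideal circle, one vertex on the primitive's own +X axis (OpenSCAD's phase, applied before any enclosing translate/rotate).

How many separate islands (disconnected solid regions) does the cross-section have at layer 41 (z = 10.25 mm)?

At z = 10.25 mm: the cone (r1=4.5→r2=4) has section circumradius 4.180 here — a regular 12-gon; the cube at (13.5, 2) does not reach this height (z outside [11, 17]); the cube at (-2.5, 7.5) is present — its section is the full 9.5×21 rectangle; Taking the union: the 2 present regions are separate (no shared area or edge), so areas and boundary lengths simply add and each stays a separate island — 2 connected regions. Overall, the cross-section has 2 separate islands. Island count = 2.

2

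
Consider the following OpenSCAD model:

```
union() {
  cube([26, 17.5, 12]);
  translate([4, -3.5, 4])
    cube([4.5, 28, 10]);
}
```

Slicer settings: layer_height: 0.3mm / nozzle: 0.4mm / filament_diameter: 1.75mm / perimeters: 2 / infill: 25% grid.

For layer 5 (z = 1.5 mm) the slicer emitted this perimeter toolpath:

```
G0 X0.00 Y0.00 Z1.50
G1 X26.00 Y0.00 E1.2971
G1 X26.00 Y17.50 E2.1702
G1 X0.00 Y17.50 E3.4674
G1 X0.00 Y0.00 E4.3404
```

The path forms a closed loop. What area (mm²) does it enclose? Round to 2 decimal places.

455.00 mm²

Apply the shoelace formula to the sequence of (X, Y) vertices; enclosed area = 455.00 mm².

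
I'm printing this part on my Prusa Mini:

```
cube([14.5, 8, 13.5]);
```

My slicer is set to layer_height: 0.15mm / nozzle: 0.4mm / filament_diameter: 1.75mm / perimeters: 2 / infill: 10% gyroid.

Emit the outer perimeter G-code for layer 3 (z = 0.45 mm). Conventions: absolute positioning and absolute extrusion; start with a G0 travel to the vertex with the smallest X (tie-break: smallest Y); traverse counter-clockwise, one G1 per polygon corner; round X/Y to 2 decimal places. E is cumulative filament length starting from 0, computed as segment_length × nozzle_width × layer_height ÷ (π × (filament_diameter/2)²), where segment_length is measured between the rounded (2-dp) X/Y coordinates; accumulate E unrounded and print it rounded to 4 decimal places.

G0 X0.00 Y0.00 Z0.45
G1 X14.50 Y0.00 E0.3617
G1 X14.50 Y8.00 E0.5613
G1 X0.00 Y8.00 E0.9230
G1 X0.00 Y0.00 E1.1225

At z = 0.45 mm: the cube (footprint 14.5×8) is included at this height. The outline is a single polygon with 4 vertices. Extrusion per mm of travel: 0.4 × 0.15 / (π × 0.875²) = 0.024945. Accumulating E over each segment gives final E = 1.1225.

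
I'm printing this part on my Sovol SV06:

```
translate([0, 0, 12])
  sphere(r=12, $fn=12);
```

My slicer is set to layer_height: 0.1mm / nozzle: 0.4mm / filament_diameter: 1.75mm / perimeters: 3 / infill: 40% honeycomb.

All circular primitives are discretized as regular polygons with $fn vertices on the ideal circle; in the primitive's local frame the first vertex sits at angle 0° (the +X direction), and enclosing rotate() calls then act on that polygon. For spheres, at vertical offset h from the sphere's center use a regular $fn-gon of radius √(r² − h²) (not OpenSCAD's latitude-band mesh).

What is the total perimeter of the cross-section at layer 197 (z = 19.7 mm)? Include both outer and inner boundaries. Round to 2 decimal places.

57.17 mm

At z = 19.7 mm: the sphere: section is a regular 12-gon, circumradius = √(r²−h²) = √(12²−7.7²) = 9.204 (perimeter = 2·12·9.204·sin(180°/12) = 57.17 mm). Overall, the cross-section is a single solid region. Total boundary length (outer) = 57.17 mm.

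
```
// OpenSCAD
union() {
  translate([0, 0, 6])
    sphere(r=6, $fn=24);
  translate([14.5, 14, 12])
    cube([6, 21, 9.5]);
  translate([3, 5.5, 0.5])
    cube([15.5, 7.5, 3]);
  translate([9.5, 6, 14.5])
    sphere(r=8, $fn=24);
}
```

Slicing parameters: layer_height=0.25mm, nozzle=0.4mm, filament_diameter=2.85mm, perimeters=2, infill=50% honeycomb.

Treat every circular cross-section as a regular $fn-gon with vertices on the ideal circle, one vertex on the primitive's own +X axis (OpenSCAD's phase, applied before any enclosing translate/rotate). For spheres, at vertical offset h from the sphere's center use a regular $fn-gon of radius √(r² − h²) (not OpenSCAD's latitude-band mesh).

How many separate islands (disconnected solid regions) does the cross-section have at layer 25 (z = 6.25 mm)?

At z = 6.25 mm: the sphere: section is a regular 24-gon, circumradius = √(r²−h²) = √(6²−0.25²) = 5.995; the cube at (14.5, 14) is absent (z outside [12, 21.5]); the cube at (3, 5.5) is absent (z outside [0.5, 3.5]); the sphere at (9.5, 6) is not intersected at this z (|z−center|=8.250 > r=8); Taking the union: only the r=6 sphere is present, so the union is just that shape — 1 connected region. Overall, the cross-section is a single solid region. Island count = 1.

1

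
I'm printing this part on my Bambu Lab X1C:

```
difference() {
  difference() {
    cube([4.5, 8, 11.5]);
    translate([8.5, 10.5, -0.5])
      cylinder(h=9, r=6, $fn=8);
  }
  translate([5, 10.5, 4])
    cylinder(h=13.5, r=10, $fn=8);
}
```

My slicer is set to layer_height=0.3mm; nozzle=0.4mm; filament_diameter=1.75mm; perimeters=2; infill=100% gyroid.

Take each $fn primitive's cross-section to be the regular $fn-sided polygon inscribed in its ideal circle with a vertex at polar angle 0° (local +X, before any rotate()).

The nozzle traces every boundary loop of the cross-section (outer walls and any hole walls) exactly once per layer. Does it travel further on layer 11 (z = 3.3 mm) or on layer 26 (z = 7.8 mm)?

Layer 11 (z = 3.3): the cube is present — its section is the full 4.5×8 rectangle (perimeter 25.00 mm); the r=6 cylinder at (8.5, 10.5) gives a regular 8-gon of circumradius 6 (constant along its height) (perimeter = 2·8·6.000·sin(180°/8) = 36.74 mm); After the difference (first − rest): starting from the 4.5×8 cube, the r=6 cylinder at (8.5, 10.5) partially overlaps it — only the 1.06 mm² overlap (of its 101.82 mm²) is removed, clipping the outline — boundary = 24.34 mm; the cylinder at (5, 10.5) is not intersected at this z (z outside [4, 17.5]); Subtracting the remaining from the first: none of the subtracted shapes is present at this height, so that combined region is unchanged — boundary = 24.34 mm. So its perimeter = 24.34 mm. Layer 26 (z = 7.8): the cube (footprint 4.5×8) is included at this height (perimeter 25.00 mm); the cylinder at (8.5, 10.5): section is a regular 8-gon, circumradius r=6 (perimeter = 2·8·6.000·sin(180°/8) = 36.74 mm); After the difference (first − rest): starting from the 4.5×8 cube, the r=6 cylinder at (8.5, 10.5) partially overlaps it — only the 1.06 mm² overlap (of its 101.82 mm²) is removed, clipping the outline — boundary = 24.34 mm; the r=10 cylinder at (5, 10.5) contributes a regular 8-gon of circumradius 10 (perimeter = 2·8·10.000·sin(180°/8) = 61.23 mm); Taking the first minus the rest: starting from that combined region, the r=10 cylinder at (5, 10.5) partially overlaps it — only the 27.56 mm² overlap (of its 282.84 mm²) is removed, clipping the outline — boundary = 12.65 mm. So its perimeter = 12.65 mm. Layer 11 is larger (24.34 vs 12.65 mm).

layer 11 (z = 3.3 mm)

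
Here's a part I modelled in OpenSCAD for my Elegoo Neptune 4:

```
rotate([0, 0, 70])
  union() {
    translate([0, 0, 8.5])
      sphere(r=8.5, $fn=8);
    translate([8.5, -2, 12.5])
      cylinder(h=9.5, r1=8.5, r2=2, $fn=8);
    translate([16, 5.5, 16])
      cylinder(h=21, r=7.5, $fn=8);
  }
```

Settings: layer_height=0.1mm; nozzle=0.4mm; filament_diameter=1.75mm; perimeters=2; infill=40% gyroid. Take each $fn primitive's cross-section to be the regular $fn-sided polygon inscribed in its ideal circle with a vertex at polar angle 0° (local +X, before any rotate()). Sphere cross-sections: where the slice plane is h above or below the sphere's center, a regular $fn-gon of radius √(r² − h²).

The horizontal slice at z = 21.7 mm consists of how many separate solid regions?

At z = 21.7 mm: the sphere is not intersected at this z (|z−center|=13.200 > r=8.5); the cone at (8.5, -2): at t=0.968 of its height the radius interpolates to r₁+(r₂−r₁)t = 2.205, giving a regular 8-gon of that circumradius; the r=7.5 cylinder at (16, 5.5) contributes a regular 8-gon of circumradius 7.5; Merging all regions: the 2 present regions are separate (no shared area or edge), so areas and boundary lengths simply add and each stays a separate island — 2 connected regions; (rotated 70° about Z; rotation is an isometry so areas/perimeters/island counts are preserved). The result has 2 disconnected regions.

2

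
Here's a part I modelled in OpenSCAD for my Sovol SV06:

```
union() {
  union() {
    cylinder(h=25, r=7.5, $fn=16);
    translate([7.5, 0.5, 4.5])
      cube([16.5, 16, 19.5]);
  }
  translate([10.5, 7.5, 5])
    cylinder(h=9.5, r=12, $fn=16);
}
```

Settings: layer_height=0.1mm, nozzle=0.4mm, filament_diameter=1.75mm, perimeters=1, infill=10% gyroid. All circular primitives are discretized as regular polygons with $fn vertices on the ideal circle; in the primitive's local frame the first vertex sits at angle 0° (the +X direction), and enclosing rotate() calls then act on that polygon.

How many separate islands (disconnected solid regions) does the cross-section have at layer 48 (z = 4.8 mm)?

At z = 4.8 mm: the r=7.5 cylinder contributes a regular 16-gon of circumradius 7.5; the 16.5×16 cube at (7.5, 0.5) contributes its full rectangle; Taking the union: the 2 present regions are separate (no shared area or edge), so areas and boundary lengths simply add and each stays a separate island — 2 connected regions; the cylinder at (10.5, 7.5) does not reach this height (z outside [5, 14.5]); Taking the union: only the result so far is present, so the union is just that shape — 2 connected regions. Overall, the cross-section has 2 separate islands. Island count = 2.

2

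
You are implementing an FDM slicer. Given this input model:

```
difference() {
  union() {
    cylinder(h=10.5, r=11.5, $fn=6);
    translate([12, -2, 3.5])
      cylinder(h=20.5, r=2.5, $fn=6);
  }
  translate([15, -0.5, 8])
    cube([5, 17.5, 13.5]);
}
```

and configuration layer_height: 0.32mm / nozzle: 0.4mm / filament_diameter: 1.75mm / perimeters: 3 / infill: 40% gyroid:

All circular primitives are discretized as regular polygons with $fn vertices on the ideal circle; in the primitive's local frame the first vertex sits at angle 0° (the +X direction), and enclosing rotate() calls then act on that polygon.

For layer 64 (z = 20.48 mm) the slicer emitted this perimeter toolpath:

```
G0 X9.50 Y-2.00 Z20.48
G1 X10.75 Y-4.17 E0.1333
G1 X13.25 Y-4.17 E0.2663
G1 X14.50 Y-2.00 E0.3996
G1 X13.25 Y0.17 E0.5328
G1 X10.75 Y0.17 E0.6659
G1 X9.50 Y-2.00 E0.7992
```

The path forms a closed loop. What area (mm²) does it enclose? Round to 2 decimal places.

Apply the shoelace formula to the sequence of (X, Y) vertices; enclosed area = 16.27 mm².

16.27 mm²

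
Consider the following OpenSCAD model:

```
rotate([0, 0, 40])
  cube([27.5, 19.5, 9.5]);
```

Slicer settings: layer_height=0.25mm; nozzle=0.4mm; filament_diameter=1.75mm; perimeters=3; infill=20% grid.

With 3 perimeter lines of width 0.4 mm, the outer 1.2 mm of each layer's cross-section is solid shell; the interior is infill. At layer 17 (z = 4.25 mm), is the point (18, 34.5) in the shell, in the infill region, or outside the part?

At z = 4.25 mm: the cube (footprint 27.5×19.5) is included at this height; (rotated 40° about Z; rotation is an isometry so areas/perimeters/island counts are preserved). Overall, the cross-section is a single solid region. Undo the 40° rotation: the query point maps to (35.965, 14.858) in the un-rotated model frame. The nearest boundary edge runs (27.50, 0.00)→(27.50, 19.50); distance from the point to it = 8.46 mm. The point is not inside any of the regions above, so it lies outside the cross-section (8.46 mm from the nearest boundary).

outside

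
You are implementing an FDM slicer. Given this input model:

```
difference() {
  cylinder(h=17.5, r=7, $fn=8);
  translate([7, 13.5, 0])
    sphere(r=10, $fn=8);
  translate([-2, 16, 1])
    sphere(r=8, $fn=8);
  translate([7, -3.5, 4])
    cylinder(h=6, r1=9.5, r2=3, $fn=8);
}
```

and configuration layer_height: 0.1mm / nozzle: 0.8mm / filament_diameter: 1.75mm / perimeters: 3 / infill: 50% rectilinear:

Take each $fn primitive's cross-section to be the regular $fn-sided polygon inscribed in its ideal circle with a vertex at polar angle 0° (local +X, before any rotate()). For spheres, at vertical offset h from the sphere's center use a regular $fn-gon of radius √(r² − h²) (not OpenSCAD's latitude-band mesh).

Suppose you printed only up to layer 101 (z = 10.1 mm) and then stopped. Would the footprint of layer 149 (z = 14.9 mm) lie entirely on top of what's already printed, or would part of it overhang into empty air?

entirely on top

Compare the two slices. At z = 10.1: the cylinder: section is a regular 8-gon, circumradius r=7 (area = (8/2)·7.000²·sin(360°/8) = 138.59 mm²); the sphere at (7, 13.5) does not reach this height (|z−center|=10.100 > r=10); the sphere at (-2, 16) does not reach this height (|z−center|=9.100 > r=8); the cone at (7, -3.5) is not intersected at this z (z outside [4, 10]); Taking the first minus the rest: none of the subtracted shapes is present at this height, so the r=7 cylinder is unchanged — area = 138.59 mm². At z = 14.9: the cylinder: section is a regular 8-gon, circumradius r=7 (area = (8/2)·7.000²·sin(360°/8) = 138.59 mm²); the sphere at (7, 13.5) is not intersected at this z (|z−center|=14.900 > r=10); the sphere at (-2, 16) is absent (|z−center|=13.900 > r=8); the cone at (7, -3.5) is not intersected at this z (z outside [4, 10]); Subtracting the remaining from the first: none of the subtracted shapes is present at this height, so the r=7 cylinder is unchanged — area = 138.59 mm². Checking containment: the cross-section at z = 14.9 is a subset of the cross-section at z = 10.1.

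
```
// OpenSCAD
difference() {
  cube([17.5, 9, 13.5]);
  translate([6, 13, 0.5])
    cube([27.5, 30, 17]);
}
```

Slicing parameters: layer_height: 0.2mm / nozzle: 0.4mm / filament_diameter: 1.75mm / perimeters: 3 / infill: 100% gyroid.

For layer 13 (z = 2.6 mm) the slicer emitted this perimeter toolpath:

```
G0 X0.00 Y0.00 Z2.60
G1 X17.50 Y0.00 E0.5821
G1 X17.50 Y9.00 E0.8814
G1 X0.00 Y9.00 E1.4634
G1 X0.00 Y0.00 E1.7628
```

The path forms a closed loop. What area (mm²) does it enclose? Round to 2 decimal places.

Apply the shoelace formula to the sequence of (X, Y) vertices; enclosed area = 157.50 mm².

157.50 mm²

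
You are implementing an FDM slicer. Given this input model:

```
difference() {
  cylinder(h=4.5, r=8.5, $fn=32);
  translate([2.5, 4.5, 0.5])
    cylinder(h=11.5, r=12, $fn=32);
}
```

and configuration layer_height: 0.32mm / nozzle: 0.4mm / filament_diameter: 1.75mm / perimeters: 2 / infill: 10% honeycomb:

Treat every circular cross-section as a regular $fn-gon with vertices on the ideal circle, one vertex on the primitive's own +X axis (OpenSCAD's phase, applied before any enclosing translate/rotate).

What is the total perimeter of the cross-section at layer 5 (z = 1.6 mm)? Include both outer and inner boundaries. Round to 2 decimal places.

33.07 mm

At z = 1.6 mm: the r=8.5 cylinder gives a regular 32-gon of circumradius 8.5 (constant along its height) (perimeter = 2·32·8.500·sin(180°/32) = 53.32 mm); the r=12 cylinder at (2.5, 4.5) gives a regular 32-gon of circumradius 12 (constant along its height) (perimeter = 2·32·12.000·sin(180°/32) = 75.28 mm); Taking the first minus the rest: starting from the r=8.5 cylinder, the r=12 cylinder at (2.5, 4.5) partially overlaps it — only the 207.51 mm² overlap (of its 449.49 mm²) is removed, clipping the outline — boundary = 33.07 mm. Overall, the cross-section is a single solid region. Total boundary length (outer) = 33.07 mm.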